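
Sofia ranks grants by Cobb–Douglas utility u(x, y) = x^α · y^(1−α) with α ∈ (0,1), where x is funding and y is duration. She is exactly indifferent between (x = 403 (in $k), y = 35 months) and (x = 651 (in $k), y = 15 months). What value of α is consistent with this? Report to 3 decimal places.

α ≈ 0.639

The Cobb–Douglas utilities coincide, so 403^α·35^(1−α) = 651^α·15^(1−α).
(403/651)^α = (15/35)^(1−α); take logs: α·ln(403/651) = (1−α)·ln(15/35), i.e. α·-0.479573 = (1−α)·-0.847298.
Thus α·(-1.326871) = -0.847298, so α = -0.847298/-1.326871 ≈ 0.639.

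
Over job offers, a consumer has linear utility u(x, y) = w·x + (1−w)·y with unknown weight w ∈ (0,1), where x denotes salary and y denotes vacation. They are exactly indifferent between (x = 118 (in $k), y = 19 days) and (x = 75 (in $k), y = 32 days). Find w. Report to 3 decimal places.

w = 0.232

Indifference: w·118 + (1−w)·19 = w·75 + (1−w)·32.
w·(118−75) = (1−w)·(32−19), i.e. w·43 = (1−w)·13.
The marginal rate of substitution is 13/43, so w = 13/(43+13) = 0.232.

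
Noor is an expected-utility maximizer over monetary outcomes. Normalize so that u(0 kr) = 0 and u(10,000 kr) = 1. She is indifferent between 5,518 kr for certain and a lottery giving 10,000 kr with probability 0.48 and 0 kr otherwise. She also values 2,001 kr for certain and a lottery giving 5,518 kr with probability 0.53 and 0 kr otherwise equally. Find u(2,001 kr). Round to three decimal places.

0.254

The first gamble pins u(5,518 kr): it must equal 0.48·1 + 0.52·0 = 0.48.
The second indifference gives u(2,001 kr) = 0.53·u(5,518 kr) + 0.47·u(0 kr) = 0.53·0.48 + 0.47·0.00 = 0.2544.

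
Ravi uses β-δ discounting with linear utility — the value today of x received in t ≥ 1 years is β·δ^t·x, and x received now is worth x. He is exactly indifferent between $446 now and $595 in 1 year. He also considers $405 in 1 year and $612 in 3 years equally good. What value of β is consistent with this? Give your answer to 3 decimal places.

From the later pair, β·δ^1·405 = β·δ^3·612; dividing through, δ^2 = 405/612 = 0.66176, so δ = 0.81349.
The first indifference: 446 = β·δ·595, so β = 446/(δ·595) = 446/(0.81349·595) ≈ 0.921.

β ≈ 0.921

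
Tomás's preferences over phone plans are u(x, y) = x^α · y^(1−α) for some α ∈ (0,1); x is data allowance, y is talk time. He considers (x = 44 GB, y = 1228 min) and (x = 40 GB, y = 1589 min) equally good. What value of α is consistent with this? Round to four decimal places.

The Cobb–Douglas utilities coincide, so 44^α·1228^(1−α) = 40^α·1589^(1−α).
Taking logs: α·ln 44 + (1−α)·ln 1228 = α·ln 40 + (1−α)·ln 1589, i.e. α·0.0953102 = (1−α)·0.2577181.
So α/(1−α) = (0.2577181)/(0.0953102) = 2.7039929, and α = 2.7039929/3.7039929 ≈ 0.7300.

α ≈ 0.7300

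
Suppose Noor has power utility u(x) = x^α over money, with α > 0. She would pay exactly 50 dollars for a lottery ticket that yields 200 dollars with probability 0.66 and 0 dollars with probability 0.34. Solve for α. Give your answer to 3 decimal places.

α ≈ 0.300

The lottery's expected utility is 0.66·u(200) + 0.34·u(0) = 0.66·200^α (since u(0) = 0 for α > 0).
Equating: 50^α = 0.66·200^α, i.e. 0.2500^α = 0.66.
α = ln(0.66) / ln(50/200) = -0.415515/-1.386294 ≈ 0.300.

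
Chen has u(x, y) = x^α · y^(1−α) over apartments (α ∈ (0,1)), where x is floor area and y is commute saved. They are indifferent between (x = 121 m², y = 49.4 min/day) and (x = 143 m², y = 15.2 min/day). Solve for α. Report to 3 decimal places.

α ≈ 0.876

Set the two utilities equal: 121^α·49.4^(1−α) = 143^α·15.2^(1−α).
Taking logs: α·ln 121 + (1−α)·ln 49.4 = α·ln 143 + (1−α)·ln 15.2, i.e. α·-0.167054 = (1−α)·-1.178655.
With A = -0.167054 and B = -1.178655: α·A = (1−α)·B, so α = B/(A+B) = -1.178655/-1.345709 ≈ 0.876.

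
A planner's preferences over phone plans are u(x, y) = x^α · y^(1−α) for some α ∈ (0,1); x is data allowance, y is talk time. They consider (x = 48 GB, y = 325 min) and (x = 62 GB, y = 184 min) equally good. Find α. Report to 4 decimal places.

α ≈ 0.6897

The Cobb–Douglas utilities coincide, so 48^α·325^(1−α) = 62^α·184^(1−α).
Rearrange to (48/62)^α = (184/325)^(1−α) and take logs: α·-0.2559334 = (1−α)·-0.5688894.
With A = -0.2559334 and B = -0.5688894: α·A = (1−α)·B, so α = B/(A+B) = -0.5688894/-0.8248228 ≈ 0.6897.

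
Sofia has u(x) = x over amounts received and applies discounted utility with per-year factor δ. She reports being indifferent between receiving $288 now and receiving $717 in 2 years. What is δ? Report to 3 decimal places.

δ ≈ 0.634

The payoff in 2 years is discounted by δ^2, so u(288) = δ^2·u(717) and δ^2 = u(288)/u(717).
With u(x) = x: δ^2 = 288/717 = 0.40167.
So δ = 0.40167^(1/2) ≈ 0.634.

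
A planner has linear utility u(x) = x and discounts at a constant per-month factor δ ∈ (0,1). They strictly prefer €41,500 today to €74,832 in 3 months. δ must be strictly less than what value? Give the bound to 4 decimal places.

The preference means 41500 > δ^3·74832.
So δ^3 < 41500/74832 = 0.55458; taking the cube root of both positive sides preserves the inequality.
δ < (41500/74832)^(1/3) ≈ 0.8216.

δ < 0.8216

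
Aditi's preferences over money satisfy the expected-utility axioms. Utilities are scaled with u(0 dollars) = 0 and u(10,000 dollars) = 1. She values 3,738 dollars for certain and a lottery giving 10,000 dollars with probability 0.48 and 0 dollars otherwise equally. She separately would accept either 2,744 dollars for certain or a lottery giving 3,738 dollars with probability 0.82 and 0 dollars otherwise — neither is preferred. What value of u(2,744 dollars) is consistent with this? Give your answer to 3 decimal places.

The first gamble pins u(3,738 dollars): it must equal 0.48·1 + 0.52·0 = 0.48.
The second indifference gives u(2,744 dollars) = 0.82·u(3,738 dollars) + 0.18·u(0 dollars) = 0.82·0.48 + 0.18·0.00 = 0.3936.

0.394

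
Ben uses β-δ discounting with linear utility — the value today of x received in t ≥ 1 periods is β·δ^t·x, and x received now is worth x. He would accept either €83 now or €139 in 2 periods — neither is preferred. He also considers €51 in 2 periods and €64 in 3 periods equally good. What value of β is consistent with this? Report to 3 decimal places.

β ≈ 0.940

From the later pair, β·δ^2·51 = β·δ^3·64; dividing through, δ = 51/64 = 0.79688.
The first indifference: 83 = β·δ^2·139, so β = 83/(δ^2·139) = 83/(0.63501·139) ≈ 0.940.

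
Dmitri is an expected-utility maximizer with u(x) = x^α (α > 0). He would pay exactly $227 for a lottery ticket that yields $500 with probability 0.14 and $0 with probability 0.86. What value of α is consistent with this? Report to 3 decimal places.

The lottery's expected utility is 0.14·u(500) + 0.86·u(0) = 0.14·500^α (since u(0) = 0 for α > 0).
Setting u(227) equal to that: 227^α = 0.14·500^α ⇒ (227/500)^α = 0.14.
Taking logs: α·ln(227/500) = ln(0.14), so α = -1.966113 / -0.789658 ≈ 2.490.

α ≈ 2.490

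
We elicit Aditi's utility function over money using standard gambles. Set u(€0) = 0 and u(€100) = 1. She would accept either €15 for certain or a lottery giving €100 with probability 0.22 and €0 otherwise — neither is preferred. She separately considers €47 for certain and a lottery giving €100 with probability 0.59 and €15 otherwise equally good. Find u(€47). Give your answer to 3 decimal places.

First, u(€15) = 0.22·u(€100) + 0.78·u(€0) = 0.22.
The second indifference gives u(€47) = 0.59·u(€100) + 0.41·u(€15) = 0.59·1.00 + 0.41·0.22 = 0.6802.

0.680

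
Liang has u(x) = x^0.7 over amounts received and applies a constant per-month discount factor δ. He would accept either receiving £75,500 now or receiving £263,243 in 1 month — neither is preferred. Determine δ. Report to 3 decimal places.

δ ≈ 0.417

Equating discounted utilities: u(75500) = δ·u(263243) ⇒ δ = u(75500)/u(263243).
With u(x) = x^0.7: δ = 75500^0.7/263243^0.7 = (75500/263243)^0.7 = 0.41717.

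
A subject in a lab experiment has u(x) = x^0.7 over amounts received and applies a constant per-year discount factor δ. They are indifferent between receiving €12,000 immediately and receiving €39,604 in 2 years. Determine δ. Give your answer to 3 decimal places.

δ ≈ 0.658

Indifference means u(12000) = δ^2 · u(39604), so δ^2 = u(12000)/u(39604).
Since u(x) = x^0.7, δ^2 = (12000/39604)^0.7 = 0.30300^0.7 = 0.43352.
Taking the square root: δ = 0.43352^(1/2) ≈ 0.658.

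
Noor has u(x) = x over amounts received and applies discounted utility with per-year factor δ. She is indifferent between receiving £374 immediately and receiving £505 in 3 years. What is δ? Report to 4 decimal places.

δ ≈ 0.9047

Indifference means u(374) = δ^3 · u(505), so δ^3 = u(374)/u(505).
With u(x) = x: δ^3 = 374/505 = 0.74059.
Hence δ = (0.74059)^(1/3) = 0.904746.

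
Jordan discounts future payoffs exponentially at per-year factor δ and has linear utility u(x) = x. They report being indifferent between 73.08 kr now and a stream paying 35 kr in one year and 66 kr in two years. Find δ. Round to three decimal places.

δ ≈ 0.820

Present value of the stream is 35·δ + 66·δ². Indifference gives 35δ + 66δ² = 73.08.
That is, 66δ² + 35δ − 73.08 = 0, a quadratic in δ.
δ = (−35 + √(35² + 4·66·73.08)) / (2·66) = (−35 + √20518.12) / 132 ≈ 0.820.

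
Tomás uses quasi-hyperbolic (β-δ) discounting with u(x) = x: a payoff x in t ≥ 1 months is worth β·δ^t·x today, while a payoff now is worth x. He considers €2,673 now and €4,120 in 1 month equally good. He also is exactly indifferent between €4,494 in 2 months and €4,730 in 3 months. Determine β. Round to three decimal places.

β ≈ 0.683

The second indifference involves only future payoffs, so β cancels: β·δ^2·4494 = β·δ^3·4730, giving δ = 4494/4730 = 0.95011.
The first indifference: 2673 = β·δ·4120, so β = 2673/(δ·4120) = 2673/(0.95011·4120) ≈ 0.683.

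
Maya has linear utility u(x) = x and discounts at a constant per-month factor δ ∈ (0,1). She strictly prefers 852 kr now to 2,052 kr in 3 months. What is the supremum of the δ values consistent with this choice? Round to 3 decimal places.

The preference means 852 > δ^3·2052.
Dividing by 2052: δ^3 < 0.41520. Both sides are positive, so the cube root keeps the direction.
δ < (852/2052)^(1/3) ≈ 0.746.

δ < 0.746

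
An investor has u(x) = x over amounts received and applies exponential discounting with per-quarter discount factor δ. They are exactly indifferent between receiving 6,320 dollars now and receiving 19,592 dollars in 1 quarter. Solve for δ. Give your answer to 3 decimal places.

δ ≈ 0.323

The payoff in 1 quarter is discounted by δ, so u(6320) = δ·u(19592) and δ = u(6320)/u(19592).
With u(x) = x: δ = 6320/19592 = 0.32258.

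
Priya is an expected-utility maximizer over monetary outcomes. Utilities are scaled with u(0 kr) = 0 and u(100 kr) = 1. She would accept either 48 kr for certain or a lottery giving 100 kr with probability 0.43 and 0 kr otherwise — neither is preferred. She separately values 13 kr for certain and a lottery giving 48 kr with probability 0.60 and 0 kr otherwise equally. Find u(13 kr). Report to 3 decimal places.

The first gamble pins u(48 kr): it must equal 0.43·1 + 0.57·0 = 0.43.
Then u(13 kr) = 0.60·u(48 kr) + 0.40·u(0 kr) = 0.60·0.43 + 0.40·0.00 = 0.2580.

0.258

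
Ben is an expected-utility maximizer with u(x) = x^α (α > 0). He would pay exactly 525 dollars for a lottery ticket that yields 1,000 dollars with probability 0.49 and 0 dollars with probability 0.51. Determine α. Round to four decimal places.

α ≈ 1.1071

The lottery's expected utility is 0.49·u(1000) + 0.51·u(0) = 0.49·1000^α (since u(0) = 0 for α > 0).
Equating: 525^α = 0.49·1000^α, i.e. 0.5250^α = 0.49.
α = ln(0.49) / ln(525/1000) = -0.7133499/-0.6443570 ≈ 1.1071.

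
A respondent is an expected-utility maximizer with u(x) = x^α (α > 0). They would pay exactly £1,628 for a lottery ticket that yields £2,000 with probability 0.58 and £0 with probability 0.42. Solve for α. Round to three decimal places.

Since u(0) = 0, the lottery's EU is 0.58·2000^α.
Equating: 1628^α = 0.58·2000^α, i.e. 0.8140^α = 0.58.
α = ln(0.58) / ln(1628/2000) = -0.544727/-0.205795 ≈ 2.647.

α ≈ 2.647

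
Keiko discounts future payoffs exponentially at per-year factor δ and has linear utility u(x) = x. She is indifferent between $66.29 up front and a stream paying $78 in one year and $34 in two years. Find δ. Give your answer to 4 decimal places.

δ ≈ 0.6600

Present value of the stream is 78·δ + 34·δ². Indifference gives 78δ + 34δ² = 66.29.
Rearranged: 34δ² + 78δ − 66.29 = 0.
By the quadratic formula (taking the positive root), δ = (−78 + √15099.44) / 68 ≈ 0.6600.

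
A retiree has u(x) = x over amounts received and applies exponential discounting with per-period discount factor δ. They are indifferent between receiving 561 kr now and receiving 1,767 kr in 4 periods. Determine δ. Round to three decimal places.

δ ≈ 0.751

The payoff in 4 periods is discounted by δ^4, so u(561) = δ^4·u(1767) and δ^4 = u(561)/u(1767).
With u(x) = x: δ^4 = 561/1767 = 0.31749.
Hence δ = (0.31749)^(1/4) = 0.75064.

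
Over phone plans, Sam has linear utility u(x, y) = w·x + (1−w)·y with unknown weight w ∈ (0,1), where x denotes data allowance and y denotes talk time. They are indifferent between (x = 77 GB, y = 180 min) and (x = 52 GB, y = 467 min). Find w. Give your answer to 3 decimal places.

u(77,180) = u(52,467) means w·77 + (1−w)·180 = w·52 + (1−w)·467.
w·(77−52) = (1−w)·(467−180), i.e. w·25 = (1−w)·287.
So w/(1−w) = 287/25 = 11.4800, giving w = 287/(25+287) = 0.920.

w = 0.920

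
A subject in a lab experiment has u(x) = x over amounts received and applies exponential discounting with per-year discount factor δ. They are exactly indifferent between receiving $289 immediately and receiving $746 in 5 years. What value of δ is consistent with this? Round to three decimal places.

δ ≈ 0.827

Indifference means u(289) = δ^5 · u(746), so δ^5 = u(289)/u(746).
With u(x) = x: δ^5 = 289/746 = 0.38740.
Hence δ = (0.38740)^(1/5) = 0.82724.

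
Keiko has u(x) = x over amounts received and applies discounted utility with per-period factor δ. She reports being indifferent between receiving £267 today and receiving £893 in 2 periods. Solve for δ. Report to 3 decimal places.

δ ≈ 0.547

Equating discounted utilities: u(267) = δ^2·u(893) ⇒ δ^2 = u(267)/u(893).
With u(x) = x: δ^2 = 267/893 = 0.29899.
So δ = 0.29899^(1/2) ≈ 0.547.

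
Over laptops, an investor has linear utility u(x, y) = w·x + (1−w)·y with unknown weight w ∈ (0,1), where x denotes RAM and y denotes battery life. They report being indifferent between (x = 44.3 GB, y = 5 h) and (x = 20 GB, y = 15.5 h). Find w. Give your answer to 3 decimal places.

w = 0.302

u(44.3,5) = u(20,15.5) means w·44.3 + (1−w)·5 = w·20 + (1−w)·15.5.
w·(44.3−20) = (1−w)·(15.5−5), i.e. w·24.3 = (1−w)·10.5.
Hence w = 10.5/(24.3+10.5) = 10.5/34.8 = 0.302.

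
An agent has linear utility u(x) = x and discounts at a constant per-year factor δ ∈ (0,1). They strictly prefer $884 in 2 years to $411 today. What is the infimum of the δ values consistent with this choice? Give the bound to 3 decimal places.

Under u(x) = x this choice says 411 < δ^2·884.
Hence δ^2 > 411/884 = 0.46493, and x ↦ x^(1/2) is increasing on (0,∞).
δ > (411/884)^(1/2) ≈ 0.682.

δ > 0.682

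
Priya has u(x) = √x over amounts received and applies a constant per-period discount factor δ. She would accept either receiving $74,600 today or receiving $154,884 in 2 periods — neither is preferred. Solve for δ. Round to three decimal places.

δ ≈ 0.833

The payoff in 2 periods is discounted by δ^2, so u(74600) = δ^2·u(154884) and δ^2 = u(74600)/u(154884).
Since u(x) = √x, δ^2 = √(74600/154884) = 0.69401.
Hence δ = (0.69401)^(1/2) = 0.83307.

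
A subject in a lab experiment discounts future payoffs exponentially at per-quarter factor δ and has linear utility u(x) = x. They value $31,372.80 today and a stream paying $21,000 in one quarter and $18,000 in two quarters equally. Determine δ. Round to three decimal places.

δ ≈ 0.860

Present value of the stream is 21000·δ + 18000·δ². Indifference gives 21000δ + 18000δ² = 31372.80.
That is, 18000δ² + 21000δ − 31372.80 = 0, a quadratic in δ.
δ = (−21000 + √(21000² + 4·18000·31372.80)) / (2·18000) = (−21000 + √2699841600.00) / 36000 ≈ 0.860.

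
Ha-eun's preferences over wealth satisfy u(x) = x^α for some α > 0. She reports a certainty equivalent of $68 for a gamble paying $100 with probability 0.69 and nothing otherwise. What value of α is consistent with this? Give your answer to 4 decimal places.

EU(lottery) = 0.69·100^α + 0.31·0 = 0.69·100^α.
Setting u(68) equal to that: 68^α = 0.69·100^α ⇒ (68/100)^α = 0.69.
α = ln(0.69) / ln(68/100) = -0.3710637/-0.3856625 ≈ 0.9621.

α ≈ 0.9621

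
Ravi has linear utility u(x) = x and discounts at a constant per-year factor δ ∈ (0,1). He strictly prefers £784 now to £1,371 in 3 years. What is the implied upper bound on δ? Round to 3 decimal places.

δ < 0.830

Under u(x) = x this choice says 784 > δ^3·1371.
Hence δ^3 < 784/1371 = 0.57185, and x ↦ x^(1/3) is increasing on (0,∞).
δ < 0.57185^(1/3) = 0.830.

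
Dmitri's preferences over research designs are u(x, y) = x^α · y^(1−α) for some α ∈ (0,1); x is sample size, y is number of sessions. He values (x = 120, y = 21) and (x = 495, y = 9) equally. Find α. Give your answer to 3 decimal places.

α ≈ 0.374

Set the two utilities equal: 120^α·21^(1−α) = 495^α·9^(1−α).
(120/495)^α = (9/21)^(1−α); take logs: α·ln(120/495) = (1−α)·ln(9/21), i.e. α·-1.417066 = (1−α)·-0.847298.
So α/(1−α) = (-0.847298)/(-1.417066) = 0.597924, and α = 0.597924/1.597924 ≈ 0.374.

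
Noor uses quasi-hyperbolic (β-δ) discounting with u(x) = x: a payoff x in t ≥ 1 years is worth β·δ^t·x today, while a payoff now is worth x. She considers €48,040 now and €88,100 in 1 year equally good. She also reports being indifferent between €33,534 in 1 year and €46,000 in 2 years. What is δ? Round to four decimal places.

δ ≈ 0.7290

Both payoffs in the second observation are in the future, so β drops out: δ^1·33534 = δ^2·46000 ⇒ δ = 33534/46000 = 0.72900.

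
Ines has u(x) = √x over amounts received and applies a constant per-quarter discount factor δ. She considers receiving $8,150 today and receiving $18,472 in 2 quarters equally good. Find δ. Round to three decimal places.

Indifference means u(8150) = δ^2 · u(18472), so δ^2 = u(8150)/u(18472).
Since u(x) = √x, δ^2 = √(8150/18472) = 0.66424.
Taking the square root: δ = 0.66424^(1/2) ≈ 0.815.

δ ≈ 0.815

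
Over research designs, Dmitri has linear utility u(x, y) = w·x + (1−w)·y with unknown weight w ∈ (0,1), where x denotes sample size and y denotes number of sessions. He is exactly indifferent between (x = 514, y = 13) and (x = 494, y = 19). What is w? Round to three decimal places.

u(514,13) = u(494,19) means w·514 + (1−w)·13 = w·494 + (1−w)·19.
Collecting terms: w·20 = (1−w)·6.
The marginal rate of substitution is 6/20, so w = 6/(20+6) = 0.231.

w = 0.231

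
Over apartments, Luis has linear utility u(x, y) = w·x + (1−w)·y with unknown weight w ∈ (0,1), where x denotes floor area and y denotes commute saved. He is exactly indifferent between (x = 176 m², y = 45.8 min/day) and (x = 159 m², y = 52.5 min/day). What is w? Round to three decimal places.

w = 0.283

Equating utilities: w·176 + (1−w)·45.8 = w·159 + (1−w)·52.5.
Rearranging, 17·w − 6.7·(1−w) = 0.
Hence w = 6.7/(17+6.7) = 6.7/23.7 = 0.283.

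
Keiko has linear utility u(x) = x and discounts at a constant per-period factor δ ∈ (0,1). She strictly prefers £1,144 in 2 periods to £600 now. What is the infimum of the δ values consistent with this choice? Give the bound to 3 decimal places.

δ > 0.724

Under u(x) = x this choice says 600 < δ^2·1144.
So δ^2 > 600/1144 = 0.52448; taking the square root of both positive sides preserves the inequality.
δ > (600/1144)^(1/2) ≈ 0.724.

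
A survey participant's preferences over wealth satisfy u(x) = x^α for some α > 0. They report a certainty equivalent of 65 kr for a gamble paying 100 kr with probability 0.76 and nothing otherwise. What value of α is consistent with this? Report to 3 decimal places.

Since u(0) = 0, the lottery's EU is 0.76·100^α.
Equating: 65^α = 0.76·100^α, i.e. 0.6500^α = 0.76.
Take logs: α = ln 0.76 / ln(65/100) ≈ 0.63707.

α ≈ 0.637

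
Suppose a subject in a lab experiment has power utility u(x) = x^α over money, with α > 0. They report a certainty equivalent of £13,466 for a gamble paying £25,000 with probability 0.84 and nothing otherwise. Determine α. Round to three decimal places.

α ≈ 0.282

Since u(0) = 0, the lottery's EU is 0.84·25000^α.
Equating: 13466^α = 0.84·25000^α, i.e. 0.5386^α = 0.84.
α = ln(0.84) / ln(13466/25000) = -0.174353/-0.618708 ≈ 0.282.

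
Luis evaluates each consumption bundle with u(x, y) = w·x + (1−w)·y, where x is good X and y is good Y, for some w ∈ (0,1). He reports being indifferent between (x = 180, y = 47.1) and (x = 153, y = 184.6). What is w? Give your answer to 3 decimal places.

Equating utilities: w·180 + (1−w)·47.1 = w·153 + (1−w)·184.6.
Rearranging, 27·w − 137.5·(1−w) = 0.
The marginal rate of substitution is 137.5/27, so w = 137.5/(27+137.5) = 0.836.

w = 0.836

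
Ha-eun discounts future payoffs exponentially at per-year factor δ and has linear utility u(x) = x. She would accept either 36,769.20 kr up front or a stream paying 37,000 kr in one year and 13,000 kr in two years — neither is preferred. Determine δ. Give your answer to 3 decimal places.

Present value of the stream is 37000·δ + 13000·δ². Indifference gives 37000δ + 13000δ² = 36769.20.
That is, 13000δ² + 37000δ − 36769.20 = 0, a quadratic in δ.
By the quadratic formula (taking the positive root), δ = (−37000 + √3280998400.00) / 26000 ≈ 0.780.

δ ≈ 0.780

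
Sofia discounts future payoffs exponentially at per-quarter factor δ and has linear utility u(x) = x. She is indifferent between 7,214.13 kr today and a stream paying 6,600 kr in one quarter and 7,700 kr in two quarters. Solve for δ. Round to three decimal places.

δ ≈ 0.630

The stream is worth 6600δ + 7700δ² today, so 6600δ + 7700δ² = 7214.13.
That is, 7700δ² + 6600δ − 7214.13 = 0, a quadratic in δ.
The positive root is δ = [−6600 + √(6600² + 4·7700·7214.13)] / (2·7700) = (−6600 + 16302.000)/15400 ≈ 0.630.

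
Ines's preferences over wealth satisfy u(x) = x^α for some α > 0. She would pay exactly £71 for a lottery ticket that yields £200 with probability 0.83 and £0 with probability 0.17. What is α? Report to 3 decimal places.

EU(lottery) = 0.83·200^α + 0.17·0 = 0.83·200^α.
Setting u(71) equal to that: 71^α = 0.83·200^α ⇒ (71/200)^α = 0.83.
α = ln(0.83) / ln(71/200) = -0.186330/-1.035637 ≈ 0.180.

α ≈ 0.180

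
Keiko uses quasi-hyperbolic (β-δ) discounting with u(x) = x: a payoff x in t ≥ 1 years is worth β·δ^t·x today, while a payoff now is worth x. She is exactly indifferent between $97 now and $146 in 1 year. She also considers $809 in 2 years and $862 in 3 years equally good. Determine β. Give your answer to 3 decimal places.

β ≈ 0.708

The second indifference involves only future payoffs, so β cancels: β·δ^2·809 = β·δ^3·862, giving δ = 809/862 = 0.93852.
The first indifference: 97 = β·δ·146, so β = 97/(δ·146) = 97/(0.93852·146) ≈ 0.708.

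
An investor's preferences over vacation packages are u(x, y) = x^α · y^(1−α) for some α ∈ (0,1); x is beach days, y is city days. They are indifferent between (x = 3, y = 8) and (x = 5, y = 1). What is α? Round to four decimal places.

Set the two utilities equal: 3^α·8^(1−α) = 5^α·1^(1−α).
Rearrange to (3/5)^α = (1/8)^(1−α) and take logs: α·-0.5108256 = (1−α)·-2.0794415.
With A = -0.5108256 and B = -2.0794415: α·A = (1−α)·B, so α = B/(A+B) = -2.0794415/-2.5902671 ≈ 0.8028.

α ≈ 0.8028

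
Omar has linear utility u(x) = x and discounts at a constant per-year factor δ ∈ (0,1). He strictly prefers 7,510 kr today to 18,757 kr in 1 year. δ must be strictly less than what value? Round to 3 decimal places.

δ < 0.400

The preference means 7510 > δ·18757.
So δ < 7510/18757 = 0.40038.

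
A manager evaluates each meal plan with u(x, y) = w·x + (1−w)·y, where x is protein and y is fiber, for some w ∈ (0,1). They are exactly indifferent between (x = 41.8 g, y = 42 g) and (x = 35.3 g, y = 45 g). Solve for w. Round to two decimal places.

w = 0.32

Indifference: w·41.8 + (1−w)·42 = w·35.3 + (1−w)·45.
Collecting terms: w·6.5 = (1−w)·3.
So w/(1−w) = 3/6.5 = 0.4615, giving w = 3/(6.5+3) = 0.32.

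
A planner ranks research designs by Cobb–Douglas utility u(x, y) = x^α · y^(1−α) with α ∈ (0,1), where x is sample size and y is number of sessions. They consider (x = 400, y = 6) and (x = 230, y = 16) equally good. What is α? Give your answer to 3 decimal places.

Set the two utilities equal: 400^α·6^(1−α) = 230^α·16^(1−α).
(400/230)^α = (16/6)^(1−α); take logs: α·ln(400/230) = (1−α)·ln(16/6), i.e. α·0.553385 = (1−α)·0.980829.
Thus α·(1.534214) = 0.980829, so α = 0.980829/1.534214 ≈ 0.639.

α ≈ 0.639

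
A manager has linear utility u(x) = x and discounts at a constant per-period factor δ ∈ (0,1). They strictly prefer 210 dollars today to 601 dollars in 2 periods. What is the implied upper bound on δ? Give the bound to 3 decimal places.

The preference means 210 > δ^2·601.
So δ^2 < 210/601 = 0.34942; taking the square root of both positive sides preserves the inequality.
δ < (210/601)^(1/2) ≈ 0.591.

δ < 0.591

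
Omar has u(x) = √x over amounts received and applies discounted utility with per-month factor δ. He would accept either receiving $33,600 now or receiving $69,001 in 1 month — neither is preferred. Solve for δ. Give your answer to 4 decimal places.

δ ≈ 0.6978

Indifference means u(33600) = δ · u(69001), so δ = u(33600)/u(69001).
Since u(x) = √x, δ = √(33600/69001) = 0.69782.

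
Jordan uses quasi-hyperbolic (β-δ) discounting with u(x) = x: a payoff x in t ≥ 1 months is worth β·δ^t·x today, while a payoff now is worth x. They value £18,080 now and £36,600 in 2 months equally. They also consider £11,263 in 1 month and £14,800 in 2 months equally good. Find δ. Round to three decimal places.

δ ≈ 0.761

The second indifference involves only future payoffs, so β cancels: β·δ^1·11263 = β·δ^2·14800, giving δ = 11263/14800 = 0.76101.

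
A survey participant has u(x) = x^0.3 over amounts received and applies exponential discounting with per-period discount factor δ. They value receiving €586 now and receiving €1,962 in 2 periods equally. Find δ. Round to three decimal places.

δ ≈ 0.834

The payoff in 2 periods is discounted by δ^2, so u(586) = δ^2·u(1962) and δ^2 = u(586)/u(1962).
Since u(x) = x^0.3, δ^2 = (586/1962)^0.3 = 0.29867^0.3 = 0.69592.
So δ = 0.69592^(1/2) ≈ 0.834.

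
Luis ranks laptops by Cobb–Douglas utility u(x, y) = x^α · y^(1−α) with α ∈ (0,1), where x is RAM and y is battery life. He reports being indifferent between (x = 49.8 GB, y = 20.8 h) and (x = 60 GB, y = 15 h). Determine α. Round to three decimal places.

Set the two utilities equal: 49.8^α·20.8^(1−α) = 60^α·15^(1−α).
Rearrange to (49.8/60)^α = (15/20.8)^(1−α) and take logs: α·-0.186330 = (1−α)·-0.326903.
Thus α·(-0.513233) = -0.326903, so α = -0.326903/-0.513233 ≈ 0.637.

α ≈ 0.637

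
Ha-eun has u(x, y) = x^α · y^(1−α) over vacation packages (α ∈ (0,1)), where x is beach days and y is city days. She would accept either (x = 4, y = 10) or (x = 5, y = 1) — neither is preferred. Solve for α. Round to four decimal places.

α ≈ 0.9117

Indifference: 4^α · 10^(1−α) = 5^α · 1^(1−α).
Rearrange to (4/5)^α = (1/10)^(1−α) and take logs: α·-0.2231436 = (1−α)·-2.3025851.
So α/(1−α) = (-2.3025851)/(-0.2231436) = 10.3188489, and α = 10.3188489/11.3188489 ≈ 0.9117.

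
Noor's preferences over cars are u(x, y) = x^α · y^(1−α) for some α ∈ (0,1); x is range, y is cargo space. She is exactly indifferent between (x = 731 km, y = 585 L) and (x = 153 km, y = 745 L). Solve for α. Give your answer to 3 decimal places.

α ≈ 0.134

The Cobb–Douglas utilities coincide, so 731^α·585^(1−α) = 153^α·745^(1−α).
Rearrange to (731/153)^α = (745/585)^(1−α) and take logs: α·1.563976 = (1−α)·0.241772.
Thus α·(1.805748) = 0.241772, so α = 0.241772/1.805748 ≈ 0.134.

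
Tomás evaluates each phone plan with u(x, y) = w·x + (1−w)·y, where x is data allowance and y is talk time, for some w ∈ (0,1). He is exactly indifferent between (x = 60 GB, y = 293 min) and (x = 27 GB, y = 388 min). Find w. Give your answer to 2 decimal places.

u(60,293) = u(27,388) means w·60 + (1−w)·293 = w·27 + (1−w)·388.
Collecting terms: w·33 = (1−w)·95.
So w/(1−w) = 95/33 = 2.8788, giving w = 95/(33+95) = 0.74.

w = 0.74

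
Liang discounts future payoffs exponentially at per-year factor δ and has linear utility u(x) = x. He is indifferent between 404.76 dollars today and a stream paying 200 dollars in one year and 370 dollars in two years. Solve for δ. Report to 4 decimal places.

δ ≈ 0.8100

Equating present values: 404.76 = 200δ + 370δ².
That is, 370δ² + 200δ − 404.76 = 0, a quadratic in δ.
δ = (−200 + √(200² + 4·370·404.76)) / (2·370) = (−200 + √639044.80) / 740 ≈ 0.8100.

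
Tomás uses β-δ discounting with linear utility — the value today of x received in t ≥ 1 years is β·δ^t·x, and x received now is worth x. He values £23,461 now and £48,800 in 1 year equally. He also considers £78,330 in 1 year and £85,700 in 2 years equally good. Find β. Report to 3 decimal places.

Both payoffs in the second observation are in the future, so β drops out: δ^1·78330 = δ^2·85700 ⇒ δ = 78330/85700 = 0.91400.
Now use the now-vs-future pair: 23461 = β·δ·48800 gives β = 23461/(0.91400·48800) ≈ 0.526.

β ≈ 0.526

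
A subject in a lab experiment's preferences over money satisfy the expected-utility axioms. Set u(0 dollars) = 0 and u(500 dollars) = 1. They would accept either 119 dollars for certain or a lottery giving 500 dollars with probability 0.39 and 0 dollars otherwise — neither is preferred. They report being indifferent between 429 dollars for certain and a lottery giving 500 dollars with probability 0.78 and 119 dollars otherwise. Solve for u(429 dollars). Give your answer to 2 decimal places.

0.87

The first gamble pins u(119 dollars): it must equal 0.39·1 + 0.61·0 = 0.39.
The second indifference gives u(429 dollars) = 0.78·u(500 dollars) + 0.22·u(119 dollars) = 0.78·1.00 + 0.22·0.39 = 0.8658.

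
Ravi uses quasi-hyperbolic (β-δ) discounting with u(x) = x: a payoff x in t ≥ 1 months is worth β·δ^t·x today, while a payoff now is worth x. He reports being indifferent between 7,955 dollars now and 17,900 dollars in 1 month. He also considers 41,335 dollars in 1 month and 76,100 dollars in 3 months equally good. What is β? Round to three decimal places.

β ≈ 0.603

Both payoffs in the second observation are in the future, so β drops out: δ^1·41335 = δ^3·76100 ⇒ δ^2 = 41335/76100 = 0.54317, so δ = 0.73700.
Substituting δ into 7955 = β·δ·17900: β = 7955/(13192.274) ≈ 0.603.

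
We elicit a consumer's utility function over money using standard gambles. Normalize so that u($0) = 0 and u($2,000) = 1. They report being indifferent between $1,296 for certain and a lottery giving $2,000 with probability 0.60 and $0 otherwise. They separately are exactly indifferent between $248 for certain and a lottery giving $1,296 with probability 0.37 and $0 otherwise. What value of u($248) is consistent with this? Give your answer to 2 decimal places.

0.22

First, u($1,296) = 0.60·u($2,000) + 0.40·u($0) = 0.60.
The second indifference gives u($248) = 0.37·u($1,296) + 0.63·u($0) = 0.37·0.60 + 0.63·0.00 = 0.2220.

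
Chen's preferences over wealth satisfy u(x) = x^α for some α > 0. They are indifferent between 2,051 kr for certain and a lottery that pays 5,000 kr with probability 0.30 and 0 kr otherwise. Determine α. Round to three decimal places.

EU(lottery) = 0.30·5000^α + 0.70·0 = 0.30·5000^α.
Setting u(2051) equal to that: 2051^α = 0.30·5000^α ⇒ (2051/5000)^α = 0.30.
α = ln(0.30) / ln(2051/5000) = -1.203973/-0.891110 ≈ 1.351.

α ≈ 1.351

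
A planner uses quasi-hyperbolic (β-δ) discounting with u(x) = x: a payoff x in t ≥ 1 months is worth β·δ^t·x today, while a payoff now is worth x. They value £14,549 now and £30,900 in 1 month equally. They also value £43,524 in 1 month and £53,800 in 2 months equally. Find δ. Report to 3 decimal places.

δ ≈ 0.809

The second indifference involves only future payoffs, so β cancels: β·δ^1·43524 = β·δ^2·53800, giving δ = 43524/53800 = 0.80900.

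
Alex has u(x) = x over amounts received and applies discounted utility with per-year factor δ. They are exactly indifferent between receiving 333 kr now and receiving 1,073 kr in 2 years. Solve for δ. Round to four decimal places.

Equating discounted utilities: u(333) = δ^2·u(1073) ⇒ δ^2 = u(333)/u(1073).
With u(x) = x: δ^2 = 333/1073 = 0.31034.
Taking the square root: δ = 0.31034^(1/2) ≈ 0.5571.

δ ≈ 0.5571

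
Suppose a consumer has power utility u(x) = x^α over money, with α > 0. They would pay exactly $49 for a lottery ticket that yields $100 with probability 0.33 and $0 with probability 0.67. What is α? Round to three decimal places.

Since u(0) = 0, the lottery's EU is 0.33·100^α.
Setting u(49) equal to that: 49^α = 0.33·100^α ⇒ (49/100)^α = 0.33.
Taking logs: α·ln(49/100) = ln(0.33), so α = -1.108663 / -0.713350 ≈ 1.554.

α ≈ 1.554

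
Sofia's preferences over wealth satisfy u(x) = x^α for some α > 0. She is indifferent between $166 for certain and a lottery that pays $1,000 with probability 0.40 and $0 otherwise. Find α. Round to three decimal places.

EU(lottery) = 0.40·1000^α + 0.60·0 = 0.40·1000^α.
Setting u(166) equal to that: 166^α = 0.40·1000^α ⇒ (166/1000)^α = 0.40.
Taking logs: α·ln(166/1000) = ln(0.40), so α = -0.916291 / -1.795767 ≈ 0.510.

α ≈ 0.510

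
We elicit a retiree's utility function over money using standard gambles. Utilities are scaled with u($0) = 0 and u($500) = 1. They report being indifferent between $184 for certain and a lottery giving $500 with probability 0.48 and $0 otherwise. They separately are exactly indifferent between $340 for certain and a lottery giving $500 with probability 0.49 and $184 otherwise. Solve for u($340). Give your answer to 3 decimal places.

0.735

The first gamble pins u($184): it must equal 0.48·1 + 0.52·0 = 0.48.
Then u($340) = 0.49·u($500) + 0.51·u($184) = 0.49·1.00 + 0.51·0.48 = 0.7348.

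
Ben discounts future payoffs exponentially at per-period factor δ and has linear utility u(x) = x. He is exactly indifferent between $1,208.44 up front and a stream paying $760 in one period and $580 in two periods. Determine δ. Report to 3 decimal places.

δ ≈ 0.930

Equating present values: 1208.44 = 760δ + 580δ².
That is, 580δ² + 760δ − 1208.44 = 0, a quadratic in δ.
By the quadratic formula (taking the positive root), δ = (−760 + √3381180.80) / 1160 ≈ 0.930.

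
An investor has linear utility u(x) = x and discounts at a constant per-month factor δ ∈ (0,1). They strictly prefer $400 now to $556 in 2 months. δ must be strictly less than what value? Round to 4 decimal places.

The preference means 400 > δ^2·556.
So δ^2 < 400/556 = 0.71942; taking the square root of both positive sides preserves the inequality.
δ < (400/556)^(1/2) ≈ 0.8482.

δ < 0.8482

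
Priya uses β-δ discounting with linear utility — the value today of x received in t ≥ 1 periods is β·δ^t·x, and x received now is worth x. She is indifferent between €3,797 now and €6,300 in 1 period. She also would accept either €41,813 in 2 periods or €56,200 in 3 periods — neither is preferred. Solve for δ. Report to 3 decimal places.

Both payoffs in the second observation are in the future, so β drops out: δ^2·41813 = δ^3·56200 ⇒ δ = 41813/56200 = 0.74400.

δ ≈ 0.744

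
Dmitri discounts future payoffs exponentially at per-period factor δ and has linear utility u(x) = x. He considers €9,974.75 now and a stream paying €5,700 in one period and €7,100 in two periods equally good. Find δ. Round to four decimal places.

The stream is worth 5700δ + 7100δ² today, so 5700δ + 7100δ² = 9974.75.
Rearranged: 7100δ² + 5700δ − 9974.75 = 0.
The positive root is δ = [−5700 + √(5700² + 4·7100·9974.75)] / (2·7100) = (−5700 + 17770.000)/14200 ≈ 0.8500.

δ ≈ 0.8500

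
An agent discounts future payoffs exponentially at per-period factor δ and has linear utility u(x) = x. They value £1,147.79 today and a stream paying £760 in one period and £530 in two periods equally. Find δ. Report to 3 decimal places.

δ ≈ 0.920

Equating present values: 1147.79 = 760δ + 530δ².
So 530δ² + 760δ − 1147.79 = 0.
By the quadratic formula (taking the positive root), δ = (−760 + √3010914.80) / 1060 ≈ 0.920.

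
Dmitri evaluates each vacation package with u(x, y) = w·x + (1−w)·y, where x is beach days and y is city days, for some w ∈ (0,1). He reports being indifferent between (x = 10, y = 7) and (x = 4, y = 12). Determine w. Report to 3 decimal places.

w = 0.455

Indifference: w·10 + (1−w)·7 = w·4 + (1−w)·12.
w·(10−4) = (1−w)·(12−7), i.e. w·6 = (1−w)·5.
Hence w = 5/(6+5) = 5/11 = 0.455.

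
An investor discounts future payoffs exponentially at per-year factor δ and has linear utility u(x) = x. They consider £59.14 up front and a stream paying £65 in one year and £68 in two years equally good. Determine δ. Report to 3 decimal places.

The stream is worth 65δ + 68δ² today, so 65δ + 68δ² = 59.14.
That is, 68δ² + 65δ − 59.14 = 0, a quadratic in δ.
δ = (−65 + √(65² + 4·68·59.14)) / (2·68) = (−65 + √20311.08) / 136 ≈ 0.570.

δ ≈ 0.570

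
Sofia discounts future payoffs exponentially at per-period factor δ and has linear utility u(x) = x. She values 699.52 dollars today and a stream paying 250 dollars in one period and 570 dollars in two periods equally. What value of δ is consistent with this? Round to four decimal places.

δ ≈ 0.9100

Present value of the stream is 250·δ + 570·δ². Indifference gives 250δ + 570δ² = 699.52.
That is, 570δ² + 250δ − 699.52 = 0, a quadratic in δ.
By the quadratic formula (taking the positive root), δ = (−250 + √1657405.60) / 1140 ≈ 0.9100.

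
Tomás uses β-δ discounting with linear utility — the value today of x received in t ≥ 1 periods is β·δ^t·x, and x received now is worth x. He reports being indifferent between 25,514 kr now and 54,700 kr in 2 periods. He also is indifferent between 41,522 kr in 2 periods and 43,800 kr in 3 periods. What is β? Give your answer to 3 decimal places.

β ≈ 0.519

Both payoffs in the second observation are in the future, so β drops out: δ^2·41522 = δ^3·43800 ⇒ δ = 41522/43800 = 0.94799.
The first indifference: 25514 = β·δ^2·54700, so β = 25514/(δ^2·54700) = 25514/(0.89869·54700) ≈ 0.519.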